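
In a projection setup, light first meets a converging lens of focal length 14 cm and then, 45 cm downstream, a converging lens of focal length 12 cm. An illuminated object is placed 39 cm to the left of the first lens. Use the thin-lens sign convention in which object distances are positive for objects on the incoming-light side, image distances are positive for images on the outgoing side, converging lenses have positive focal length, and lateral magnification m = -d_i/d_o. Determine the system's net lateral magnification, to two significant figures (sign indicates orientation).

0.60

Lens 1: 1/d_i1 = 1/f_1 - 1/d_o1 = 1/14 - 1/39 = 0.04579 cm^-1, so d_i1 = 21.840 cm.
m_1 = -(21.840)/39 = -0.5600.
The intermediate image is 21.840 cm to the right of lens 1, so d_o2 = L - d_i1 = 45 - 21.840 = 23.160 cm.
Lens 2: 1/d_i2 = 1/f_2 - 1/d_o2 = 1/12 - 1/(23.160) = 0.04016 cm^-1, so d_i2 = 24.903 cm.
m_2 = -(24.903)/(23.160) = -1.0753.
The system's lateral magnification is m_1 m_2 = (-0.5600)(-1.0753) = 0.6022.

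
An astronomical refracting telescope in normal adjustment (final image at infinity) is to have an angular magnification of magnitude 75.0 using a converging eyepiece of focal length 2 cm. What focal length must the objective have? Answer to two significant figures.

|M| = f_obj/|f_eye|, so f_obj = |M| x |f_eye| = 75.0 x 2 = 150.000 cm.

150 cm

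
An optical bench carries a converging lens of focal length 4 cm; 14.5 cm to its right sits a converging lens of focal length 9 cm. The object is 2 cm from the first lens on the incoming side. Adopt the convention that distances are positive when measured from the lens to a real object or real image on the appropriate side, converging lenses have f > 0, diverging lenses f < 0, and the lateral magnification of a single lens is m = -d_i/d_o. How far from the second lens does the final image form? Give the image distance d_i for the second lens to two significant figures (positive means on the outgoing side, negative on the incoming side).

Applying the thin-lens equation to the first lens, 1/4 = 1/2 + 1/d_i1, which gives d_i1 = -4.000 cm.
With d_i1 < 0 the first image is virtual and lies on the object side; the object distance for lens 2 is d_o2 = 14.5 - (-4.000) = 18.500 cm.
Applying the thin-lens equation again with f_2 = 9 cm and d_o2 = 18.500 cm gives d_i2 = 17.526 cm.

18 cm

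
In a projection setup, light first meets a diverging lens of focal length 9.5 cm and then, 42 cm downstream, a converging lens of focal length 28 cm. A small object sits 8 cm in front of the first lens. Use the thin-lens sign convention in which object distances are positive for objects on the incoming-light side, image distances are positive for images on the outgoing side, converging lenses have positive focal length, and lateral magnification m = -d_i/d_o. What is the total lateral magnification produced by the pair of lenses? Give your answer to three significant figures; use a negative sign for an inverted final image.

Applying the thin-lens equation to the first lens, 1/(-9.5) = 1/8 + 1/d_i1, which gives d_i1 = -4.343 cm.
Its lateral magnification is m_1 = -d_i1/d_o1 = -(-4.343)/8 = 0.5429.
With d_i1 < 0 the first image is virtual and lies on the object side; the object distance for lens 2 is d_o2 = 42 - (-4.343) = 46.343 cm.
Applying the thin-lens equation again with f_2 = 28 cm and d_o2 = 46.343 cm gives d_i2 = 70.741 cm.
m_2 = -(70.741)/(46.343) = -1.5265.
Total m = m_1 x m_2 = (0.5429)(-1.5265) = -0.8287.

-0.829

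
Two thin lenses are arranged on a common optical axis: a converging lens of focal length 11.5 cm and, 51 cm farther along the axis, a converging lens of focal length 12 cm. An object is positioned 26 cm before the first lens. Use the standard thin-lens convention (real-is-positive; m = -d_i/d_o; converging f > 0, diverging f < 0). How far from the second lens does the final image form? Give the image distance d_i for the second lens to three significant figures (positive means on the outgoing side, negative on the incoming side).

Applying the thin-lens equation to the first lens, 1/11.5 = 1/26 + 1/d_i1, which gives d_i1 = 20.621 cm.
Object distance for lens 2: d_o2 = 51 - 20.621 = 30.379 cm.
Applying the thin-lens equation again with f_2 = 12 cm and d_o2 = 30.379 cm gives d_i2 = 19.835 cm.

19.8 cm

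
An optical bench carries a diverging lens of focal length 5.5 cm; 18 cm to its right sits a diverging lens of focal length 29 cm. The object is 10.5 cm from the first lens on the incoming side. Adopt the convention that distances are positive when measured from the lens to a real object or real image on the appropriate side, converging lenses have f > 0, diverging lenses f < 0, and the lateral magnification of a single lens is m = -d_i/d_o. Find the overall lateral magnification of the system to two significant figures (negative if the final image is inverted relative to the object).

0.20

First lens: d_i1 = 1/(1/(-5.5) - 1/10.5) = -3.609 cm.
m_1 = -(-3.609)/10.5 = 0.3438.
With d_i1 < 0 the first image is virtual and lies on the object side; the object distance for lens 2 is d_o2 = 18 - (-3.609) = 21.609 cm.
Second lens: d_i2 = 1/(1/(-29) - 1/(21.609)) = -12.383 cm.
m_2 = -(-12.383)/(21.609) = 0.5730.
The system's lateral magnification is m_1 m_2 = (0.3438)(0.5730) = 0.1970.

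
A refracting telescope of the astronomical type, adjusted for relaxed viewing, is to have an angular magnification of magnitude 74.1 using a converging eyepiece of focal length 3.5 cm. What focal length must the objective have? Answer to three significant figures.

259 cm

|M| = f_obj/|f_eye|, so f_obj = |M| x |f_eye| = 74.1 x 3.5 = 259.350 cm.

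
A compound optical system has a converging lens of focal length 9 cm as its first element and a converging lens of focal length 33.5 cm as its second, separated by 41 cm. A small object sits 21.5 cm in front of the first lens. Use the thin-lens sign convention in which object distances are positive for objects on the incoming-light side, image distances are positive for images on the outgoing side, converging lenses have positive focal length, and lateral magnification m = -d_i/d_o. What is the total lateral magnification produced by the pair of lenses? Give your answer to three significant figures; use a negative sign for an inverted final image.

First lens: d_i1 = 1/(1/9 - 1/21.5) = 15.480 cm.
m_1 = -(15.480)/21.5 = -0.7200.
That image sits 25.520 cm in front of the second lens, so d_o2 = 25.520 cm.
Second lens: d_i2 = 1/(1/33.5 - 1/(25.520)) = -107.133 cm.
m_2 = -(-107.133)/(25.520) = 4.1980.
Total m = m_1 x m_2 = (-0.7200)(4.1980) = -3.0226.

-3.02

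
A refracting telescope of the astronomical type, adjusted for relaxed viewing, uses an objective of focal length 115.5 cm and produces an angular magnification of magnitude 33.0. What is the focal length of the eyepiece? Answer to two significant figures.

|M| = f_obj/f_eye, so f_eye = f_obj/|M| = 115.5/33.0 = 3.500 cm.

3.5 cm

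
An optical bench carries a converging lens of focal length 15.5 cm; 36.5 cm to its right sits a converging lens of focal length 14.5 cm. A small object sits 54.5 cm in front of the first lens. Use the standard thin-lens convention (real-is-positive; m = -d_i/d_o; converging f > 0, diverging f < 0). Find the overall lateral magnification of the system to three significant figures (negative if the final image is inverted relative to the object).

First lens: d_i1 = 1/(1/15.5 - 1/54.5) = 21.660 cm.
m_1 = -(21.660)/54.5 = -0.3974.
The intermediate image is 21.660 cm to the right of lens 1, so d_o2 = L - d_i1 = 36.5 - 21.660 = 14.840 cm.
Second lens: d_i2 = 1/(1/14.5 - 1/(14.840)) = 633.349 cm.
m_2 = -(633.349)/(14.840) = -42.6792.
Overall magnification: m = m_1 m_2 = 16.9623.

17.0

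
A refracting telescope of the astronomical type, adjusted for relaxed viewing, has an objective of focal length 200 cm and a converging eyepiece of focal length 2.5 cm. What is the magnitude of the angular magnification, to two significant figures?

80

|M| = f_obj/|f_eye| = 200/2.5 = 80.000.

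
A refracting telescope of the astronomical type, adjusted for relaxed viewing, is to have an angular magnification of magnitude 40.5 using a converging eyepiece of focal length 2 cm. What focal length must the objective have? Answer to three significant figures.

|M| = f_obj/|f_eye|, so f_obj = |M| x |f_eye| = 40.5 x 2 = 81.000 cm.

81.0 cm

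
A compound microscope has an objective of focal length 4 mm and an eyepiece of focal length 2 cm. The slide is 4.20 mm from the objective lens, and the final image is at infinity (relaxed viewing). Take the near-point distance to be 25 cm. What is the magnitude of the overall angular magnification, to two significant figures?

250

Convert to cm: f_obj = 4 mm = 0.4 cm; d_o = 4.20 mm = 0.42 cm.
Objective: 1/d_i = 1/f_obj - 1/d_o = 1/0.4 - 1/0.42 = 0.11905 cm^-1, so d_i = 8.400 cm.
m_obj = -d_i/d_o = -8.400/0.42 = -20.000.
Eyepiece angular magnification (image at infinity): M_eye = D/f_e = 25/2 = 12.500.
Overall M = m_obj x M_eye = (-20.000)(12.500) = -250.00.
|M| = 250.00.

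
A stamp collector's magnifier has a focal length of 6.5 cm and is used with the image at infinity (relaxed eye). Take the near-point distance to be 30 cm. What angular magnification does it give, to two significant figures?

4.6

M = D/f = 30/6.5 = 4.615.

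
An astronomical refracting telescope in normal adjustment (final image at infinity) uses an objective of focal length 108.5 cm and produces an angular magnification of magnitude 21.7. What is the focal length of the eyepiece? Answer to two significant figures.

5.0 cm

|M| = f_obj/f_eye, so f_eye = f_obj/|M| = 108.5/21.7 = 5.000 cm.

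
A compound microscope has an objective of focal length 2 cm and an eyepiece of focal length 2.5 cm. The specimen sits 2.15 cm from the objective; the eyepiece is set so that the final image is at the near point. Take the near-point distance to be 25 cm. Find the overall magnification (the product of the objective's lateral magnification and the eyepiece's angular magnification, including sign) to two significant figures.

Objective: 1/d_i = 1/f_obj - 1/d_o = 1/2 - 1/2.15 = 0.03488 cm^-1, so d_i = 28.667 cm.
m_obj = -d_i/d_o = -28.667/2.15 = -13.333.
Eyepiece angular magnification (image at near point): M_eye = 1 + D/f_e = 1 + 25/2.5 = 11.000.
Overall M = m_obj x M_eye = (-13.333)(11.000) = -146.67.

-150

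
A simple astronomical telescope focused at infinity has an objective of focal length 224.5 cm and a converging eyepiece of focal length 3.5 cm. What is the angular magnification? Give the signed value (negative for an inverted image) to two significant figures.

M = -f_obj/f_eye = -224.5/(3.5) = -64.143.

-64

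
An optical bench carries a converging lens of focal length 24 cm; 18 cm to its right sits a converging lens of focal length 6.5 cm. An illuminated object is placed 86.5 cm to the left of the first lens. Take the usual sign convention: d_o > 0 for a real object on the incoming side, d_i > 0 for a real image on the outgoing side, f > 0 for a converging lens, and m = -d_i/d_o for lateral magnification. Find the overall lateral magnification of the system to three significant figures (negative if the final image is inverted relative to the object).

Applying the thin-lens equation to the first lens, 1/24 = 1/86.5 + 1/d_i1, which gives d_i1 = 33.216 cm.
Its lateral magnification is m_1 = -d_i1/d_o1 = -(33.216)/86.5 = -0.3840.
This image would form 33.216 cm past lens 1, i.e. 15.216 cm beyond lens 2, so it is a virtual object for lens 2: d_o2 = 18 - 33.216 = -15.216 cm.
Applying the thin-lens equation again with f_2 = 6.5 cm and d_o2 = -15.216 cm gives d_i2 = 4.554 cm.
m_2 = -(4.554)/(-15.216) = 0.2993.
Overall magnification: m = m_1 m_2 = -0.1149.

-0.115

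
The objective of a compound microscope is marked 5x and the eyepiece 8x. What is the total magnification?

40

The overall magnification of a compound microscope is the product of the objective and eyepiece magnifications:
M = M_obj x M_eye = 5 x 8 = 40.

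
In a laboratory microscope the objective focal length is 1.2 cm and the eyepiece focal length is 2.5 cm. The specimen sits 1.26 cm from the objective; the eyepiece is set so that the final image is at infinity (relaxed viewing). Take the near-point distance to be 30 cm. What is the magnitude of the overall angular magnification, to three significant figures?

Objective: 1/d_i = 1/f_obj - 1/d_o = 1/1.2 - 1/1.26 = 0.03968 cm^-1, so d_i = 25.200 cm.
m_obj = -d_i/d_o = -25.200/1.26 = -20.000.
Eyepiece angular magnification (image at infinity): M_eye = D/f_e = 30/2.5 = 12.000.
Overall M = m_obj x M_eye = (-20.000)(12.000) = -240.00.
|M| = 240.00.

240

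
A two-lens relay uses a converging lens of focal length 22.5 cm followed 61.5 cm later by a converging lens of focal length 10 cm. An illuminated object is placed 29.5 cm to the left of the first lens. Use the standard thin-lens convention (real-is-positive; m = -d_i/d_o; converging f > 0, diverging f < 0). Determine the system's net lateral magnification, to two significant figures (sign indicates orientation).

First lens: d_i1 = 1/(1/22.5 - 1/29.5) = 94.821 cm.
m_1 = -(94.821)/29.5 = -3.2143.
Since 94.821 cm > 61.5 cm, the first image lies past the second lens and serves as a virtual object: d_o2 = L - d_i1 = -33.321 cm.
Second lens: d_i2 = 1/(1/10 - 1/(-33.321)) = 7.692 cm.
m_2 = -(7.692)/(-33.321) = 0.2308.
Total m = m_1 x m_2 = (-3.2143)(0.2308) = -0.7420.

-0.74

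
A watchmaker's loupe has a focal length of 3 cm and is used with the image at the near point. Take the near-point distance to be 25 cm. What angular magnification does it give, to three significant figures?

9.33

M = 1 + D/f = 1 + 25/3 = 9.333.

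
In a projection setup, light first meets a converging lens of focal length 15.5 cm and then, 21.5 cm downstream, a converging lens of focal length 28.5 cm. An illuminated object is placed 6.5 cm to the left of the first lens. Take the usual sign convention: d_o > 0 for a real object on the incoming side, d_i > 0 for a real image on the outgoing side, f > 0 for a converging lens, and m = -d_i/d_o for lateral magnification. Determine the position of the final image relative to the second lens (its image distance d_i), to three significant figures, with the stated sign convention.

Lens 1: 1/d_i1 = 1/f_1 - 1/d_o1 = 1/15.5 - 1/6.5 = -0.08933 cm^-1, so d_i1 = -11.194 cm.
With d_i1 < 0 the first image is virtual and lies on the object side; the object distance for lens 2 is d_o2 = 21.5 - (-11.194) = 32.694 cm.
Lens 2: 1/d_i2 = 1/f_2 - 1/d_o2 = 1/28.5 - 1/(32.694) = 0.00450 cm^-1, so d_i2 = 222.149 cm.

222 cm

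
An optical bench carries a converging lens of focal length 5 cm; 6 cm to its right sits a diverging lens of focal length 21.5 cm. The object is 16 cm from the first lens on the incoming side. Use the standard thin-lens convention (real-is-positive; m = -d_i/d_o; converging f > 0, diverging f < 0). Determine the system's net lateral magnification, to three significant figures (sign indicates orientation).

-0.483

First lens: d_i1 = 1/(1/5 - 1/16) = 7.273 cm.
m_1 = -(7.273)/16 = -0.4545.
Since 7.273 cm > 6 cm, the first image lies past the second lens and serves as a virtual object: d_o2 = L - d_i1 = -1.273 cm.
Second lens: d_i2 = 1/(1/(-21.5) - 1/(-1.273)) = 1.353 cm.
m_2 = -(1.353)/(-1.273) = 1.0629.
Total m = m_1 x m_2 = (-0.4545)(1.0629) = -0.4831.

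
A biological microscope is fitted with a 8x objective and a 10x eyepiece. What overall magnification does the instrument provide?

80

The overall magnification of a compound microscope is the product of the objective and eyepiece magnifications:
M = M_obj x M_eye = 8 x 10 = 80.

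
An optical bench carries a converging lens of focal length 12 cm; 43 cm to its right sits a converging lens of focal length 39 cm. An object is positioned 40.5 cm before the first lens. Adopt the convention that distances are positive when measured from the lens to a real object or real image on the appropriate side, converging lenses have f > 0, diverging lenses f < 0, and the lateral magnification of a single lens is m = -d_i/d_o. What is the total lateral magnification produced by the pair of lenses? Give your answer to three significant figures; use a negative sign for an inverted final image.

-1.26

First lens: d_i1 = 1/(1/12 - 1/40.5) = 17.053 cm.
m_1 = -(17.053)/40.5 = -0.4211.
The intermediate image is 17.053 cm to the right of lens 1, so d_o2 = L - d_i1 = 43 - 17.053 = 25.947 cm.
Second lens: d_i2 = 1/(1/39 - 1/(25.947)) = -77.528 cm.
m_2 = -(-77.528)/(25.947) = 2.9879.
Overall magnification: m = m_1 m_2 = -1.2581.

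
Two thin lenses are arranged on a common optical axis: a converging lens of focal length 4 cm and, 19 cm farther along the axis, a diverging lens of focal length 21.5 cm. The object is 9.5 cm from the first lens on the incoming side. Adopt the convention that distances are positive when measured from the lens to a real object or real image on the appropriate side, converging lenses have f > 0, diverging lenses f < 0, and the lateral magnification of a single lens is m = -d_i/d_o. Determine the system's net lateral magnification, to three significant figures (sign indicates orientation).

Applying the thin-lens equation to the first lens, 1/4 = 1/9.5 + 1/d_i1, which gives d_i1 = 6.909 cm.
Its lateral magnification is m_1 = -d_i1/d_o1 = -(6.909)/9.5 = -0.7273.
Object distance for lens 2: d_o2 = 19 - 6.909 = 12.091 cm.
Applying the thin-lens equation again with f_2 = -21.5 cm and d_o2 = 12.091 cm gives d_i2 = -7.739 cm.
m_2 = -(-7.739)/(12.091) = 0.6401.
Total m = m_1 x m_2 = (-0.7273)(0.6401) = -0.4655.

-0.465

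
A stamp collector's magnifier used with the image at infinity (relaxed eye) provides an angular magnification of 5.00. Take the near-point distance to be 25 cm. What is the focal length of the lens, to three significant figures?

5.00 cm

For the image at infinity, M = D/f.
f = D/M = 25/5.0 = 5.000 cm.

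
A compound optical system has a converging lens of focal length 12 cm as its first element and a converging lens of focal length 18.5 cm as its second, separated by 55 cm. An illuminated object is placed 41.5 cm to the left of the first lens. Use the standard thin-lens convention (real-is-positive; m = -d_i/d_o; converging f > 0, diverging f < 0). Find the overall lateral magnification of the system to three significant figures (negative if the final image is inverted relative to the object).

0.384

Applying the thin-lens equation to the first lens, 1/12 = 1/41.5 + 1/d_i1, which gives d_i1 = 16.881 cm.
Its lateral magnification is m_1 = -d_i1/d_o1 = -(16.881)/41.5 = -0.4068.
The intermediate image is 16.881 cm to the right of lens 1, so d_o2 = L - d_i1 = 55 - 16.881 = 38.119 cm.
Applying the thin-lens equation again with f_2 = 18.5 cm and d_o2 = 38.119 cm gives d_i2 = 35.945 cm.
m_2 = -(35.945)/(38.119) = -0.9430.
The system's lateral magnification is m_1 m_2 = (-0.4068)(-0.9430) = 0.3836.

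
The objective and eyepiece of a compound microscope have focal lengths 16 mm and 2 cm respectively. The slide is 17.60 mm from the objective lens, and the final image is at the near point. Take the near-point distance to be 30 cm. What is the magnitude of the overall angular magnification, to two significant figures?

160

Convert to cm: f_obj = 16 mm = 1.6 cm; d_o = 17.60 mm = 1.76 cm.
Objective: 1/d_i = 1/f_obj - 1/d_o = 1/1.6 - 1/1.76 = 0.05682 cm^-1, so d_i = 17.600 cm.
m_obj = -d_i/d_o = -17.600/1.76 = -10.000.
Eyepiece angular magnification (image at near point): M_eye = 1 + D/f_e = 1 + 30/2 = 16.000.
Overall M = m_obj x M_eye = (-10.000)(16.000) = -160.00.
|M| = 160.00.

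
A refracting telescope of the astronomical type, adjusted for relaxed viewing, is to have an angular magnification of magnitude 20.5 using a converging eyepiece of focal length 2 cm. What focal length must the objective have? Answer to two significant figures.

|M| = f_obj/|f_eye|, so f_obj = |M| x |f_eye| = 20.5 x 2 = 41.000 cm.

41 cm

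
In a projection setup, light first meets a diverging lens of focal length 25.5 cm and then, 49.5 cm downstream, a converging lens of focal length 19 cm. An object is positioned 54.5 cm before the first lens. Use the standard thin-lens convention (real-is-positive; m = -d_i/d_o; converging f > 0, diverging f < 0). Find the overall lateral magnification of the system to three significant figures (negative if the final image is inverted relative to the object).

-0.127

First lens: d_i1 = 1/(1/(-25.5) - 1/54.5) = -17.372 cm.
m_1 = -(-17.372)/54.5 = 0.3187.
With d_i1 < 0 the first image is virtual and lies on the object side; the object distance for lens 2 is d_o2 = 49.5 - (-17.372) = 66.872 cm.
Second lens: d_i2 = 1/(1/19 - 1/(66.872)) = 26.541 cm.
m_2 = -(26.541)/(66.872) = -0.3969.
The system's lateral magnification is m_1 m_2 = (0.3187)(-0.3969) = -0.1265.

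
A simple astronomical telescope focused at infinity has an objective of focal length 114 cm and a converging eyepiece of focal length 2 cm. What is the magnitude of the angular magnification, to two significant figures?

|M| = f_obj/|f_eye| = 114/2 = 57.000.

57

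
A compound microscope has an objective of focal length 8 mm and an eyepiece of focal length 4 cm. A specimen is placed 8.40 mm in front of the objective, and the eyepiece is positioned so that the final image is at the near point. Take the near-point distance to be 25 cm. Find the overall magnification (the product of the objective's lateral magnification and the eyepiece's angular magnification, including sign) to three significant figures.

-145

Convert to cm: f_obj = 8 mm = 0.8 cm; d_o = 8.40 mm = 0.84 cm.
Objective: 1/d_i = 1/f_obj - 1/d_o = 1/0.8 - 1/0.84 = 0.05952 cm^-1, so d_i = 16.800 cm.
m_obj = -d_i/d_o = -16.800/0.84 = -20.000.
Eyepiece angular magnification (image at near point): M_eye = 1 + D/f_e = 1 + 25/4 = 7.250.
Overall M = m_obj x M_eye = (-20.000)(7.250) = -145.00.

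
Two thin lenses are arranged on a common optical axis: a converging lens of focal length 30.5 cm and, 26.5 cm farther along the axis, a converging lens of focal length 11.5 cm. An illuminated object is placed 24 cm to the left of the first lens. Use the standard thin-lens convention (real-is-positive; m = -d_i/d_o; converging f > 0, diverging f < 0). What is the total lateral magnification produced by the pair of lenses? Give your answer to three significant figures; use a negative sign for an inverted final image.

Lens 1: 1/d_i1 = 1/f_1 - 1/d_o1 = 1/30.5 - 1/24 = -0.00888 cm^-1, so d_i1 = -112.615 cm.
m_1 = -(-112.615)/24 = 4.6923.
With d_i1 < 0 the first image is virtual and lies on the object side; the object distance for lens 2 is d_o2 = 26.5 - (-112.615) = 139.115 cm.
Lens 2: 1/d_i2 = 1/f_2 - 1/d_o2 = 1/11.5 - 1/(139.115) = 0.07977 cm^-1, so d_i2 = 12.536 cm.
m_2 = -(12.536)/(139.115) = -0.0901.
Total m = m_1 x m_2 = (4.6923)(-0.0901) = -0.4228.

-0.423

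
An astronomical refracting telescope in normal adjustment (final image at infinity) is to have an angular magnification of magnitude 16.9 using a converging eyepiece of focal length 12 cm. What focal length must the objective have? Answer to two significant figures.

200 cm

|M| = f_obj/|f_eye|, so f_obj = |M| x |f_eye| = 16.9 x 12 = 202.800 cm.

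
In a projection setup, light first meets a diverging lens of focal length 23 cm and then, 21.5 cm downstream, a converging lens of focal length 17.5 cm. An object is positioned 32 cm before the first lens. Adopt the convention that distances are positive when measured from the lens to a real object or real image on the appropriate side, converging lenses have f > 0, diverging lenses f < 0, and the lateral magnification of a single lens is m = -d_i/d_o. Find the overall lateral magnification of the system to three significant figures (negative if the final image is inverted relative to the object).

-0.421

First lens: d_i1 = 1/(1/(-23) - 1/32) = -13.382 cm.
m_1 = -(-13.382)/32 = 0.4182.
The intermediate image is virtual, 13.382 cm to the left of lens 1, so d_o2 = L - d_i1 = 21.5 - (-13.382) = 34.882 cm.
Second lens: d_i2 = 1/(1/17.5 - 1/(34.882)) = 35.119 cm.
m_2 = -(35.119)/(34.882) = -1.0068.
Total m = m_1 x m_2 = (0.4182)(-1.0068) = -0.4210.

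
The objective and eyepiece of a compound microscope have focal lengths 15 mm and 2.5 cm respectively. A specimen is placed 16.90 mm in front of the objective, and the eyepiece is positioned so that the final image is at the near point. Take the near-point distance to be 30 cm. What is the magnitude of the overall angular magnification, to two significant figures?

100

Convert to cm: f_obj = 15 mm = 1.5 cm; d_o = 16.90 mm = 1.69 cm.
Objective: 1/d_i = 1/f_obj - 1/d_o = 1/1.5 - 1/1.69 = 0.07495 cm^-1, so d_i = 13.342 cm.
m_obj = -d_i/d_o = -13.342/1.69 = -7.895.
Eyepiece angular magnification (image at near point): M_eye = 1 + D/f_e = 1 + 30/2.5 = 13.000.
Overall M = m_obj x M_eye = (-7.895)(13.000) = -102.63.
|M| = 102.63.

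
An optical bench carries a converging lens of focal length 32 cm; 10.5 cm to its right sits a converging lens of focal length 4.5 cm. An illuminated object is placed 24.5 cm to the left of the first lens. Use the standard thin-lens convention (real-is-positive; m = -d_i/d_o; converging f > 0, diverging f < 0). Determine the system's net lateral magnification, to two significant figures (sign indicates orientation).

Applying the thin-lens equation to the first lens, 1/32 = 1/24.5 + 1/d_i1, which gives d_i1 = -104.533 cm.
Its lateral magnification is m_1 = -d_i1/d_o1 = -(-104.533)/24.5 = 4.2667.
The intermediate image is virtual, 104.533 cm to the left of lens 1, so d_o2 = L - d_i1 = 10.5 - (-104.533) = 115.033 cm.
Applying the thin-lens equation again with f_2 = 4.5 cm and d_o2 = 115.033 cm gives d_i2 = 4.683 cm.
m_2 = -(4.683)/(115.033) = -0.0407.
The system's lateral magnification is m_1 m_2 = (4.2667)(-0.0407) = -0.1737.

-0.17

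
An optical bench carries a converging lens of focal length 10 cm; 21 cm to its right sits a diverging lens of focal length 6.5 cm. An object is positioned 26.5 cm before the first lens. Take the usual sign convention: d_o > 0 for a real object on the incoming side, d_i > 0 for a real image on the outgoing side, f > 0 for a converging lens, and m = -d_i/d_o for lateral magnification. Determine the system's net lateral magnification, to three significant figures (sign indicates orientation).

-0.344

First lens: d_i1 = 1/(1/10 - 1/26.5) = 16.061 cm.
m_1 = -(16.061)/26.5 = -0.6061.
That image sits 4.939 cm in front of the second lens, so d_o2 = 4.939 cm.
Second lens: d_i2 = 1/(1/(-6.5) - 1/(4.939)) = -2.807 cm.
m_2 = -(-2.807)/(4.939) = 0.5682.
Overall magnification: m = m_1 m_2 = -0.3444.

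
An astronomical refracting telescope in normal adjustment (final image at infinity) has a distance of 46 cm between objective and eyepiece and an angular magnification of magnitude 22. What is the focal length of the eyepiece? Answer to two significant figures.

In normal adjustment the tube length equals f_obj + f_eye and |M| = f_obj/f_eye.
So f_obj = 22 f_eye and 22 f_eye + f_eye = 46 cm, giving f_eye = 46/23 = 2.000 cm and f_obj = 44.000 cm.

2.0 cm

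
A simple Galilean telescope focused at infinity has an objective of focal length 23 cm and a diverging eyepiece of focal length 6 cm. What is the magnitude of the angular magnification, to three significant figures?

|M| = f_obj/|f_eye| = 23/6 = 3.833.

3.83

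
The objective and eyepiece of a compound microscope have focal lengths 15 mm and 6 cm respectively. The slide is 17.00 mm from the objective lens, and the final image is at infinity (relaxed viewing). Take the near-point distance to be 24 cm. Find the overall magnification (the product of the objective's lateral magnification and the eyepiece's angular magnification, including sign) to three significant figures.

Convert to cm: f_obj = 15 mm = 1.5 cm; d_o = 17.00 mm = 1.70 cm.
Objective: 1/d_i = 1/f_obj - 1/d_o = 1/1.5 - 1/1.70 = 0.07843 cm^-1, so d_i = 12.750 cm.
m_obj = -d_i/d_o = -12.750/1.70 = -7.500.
Eyepiece angular magnification (image at infinity): M_eye = D/f_e = 24/6 = 4.000.
Overall M = m_obj x M_eye = (-7.500)(4.000) = -30.00.

-30.0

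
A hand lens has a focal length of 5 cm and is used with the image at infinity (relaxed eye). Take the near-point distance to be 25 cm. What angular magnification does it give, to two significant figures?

M = D/f = 25/5 = 5.000.

5.0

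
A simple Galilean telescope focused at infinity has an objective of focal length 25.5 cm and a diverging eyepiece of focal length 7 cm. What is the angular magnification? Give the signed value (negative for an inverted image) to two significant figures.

M = -f_obj/f_eye = -25.5/(-7) = 3.643.

3.6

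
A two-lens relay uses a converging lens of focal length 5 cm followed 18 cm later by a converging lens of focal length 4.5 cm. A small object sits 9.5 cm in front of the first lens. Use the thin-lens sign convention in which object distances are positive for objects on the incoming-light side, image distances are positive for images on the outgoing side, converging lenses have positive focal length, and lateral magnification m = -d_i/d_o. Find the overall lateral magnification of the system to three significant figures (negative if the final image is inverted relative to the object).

Applying the thin-lens equation to the first lens, 1/5 = 1/9.5 + 1/d_i1, which gives d_i1 = 10.556 cm.
Its lateral magnification is m_1 = -d_i1/d_o1 = -(10.556)/9.5 = -1.1111.
Object distance for lens 2: d_o2 = 18 - 10.556 = 7.444 cm.
Applying the thin-lens equation again with f_2 = 4.5 cm and d_o2 = 7.444 cm gives d_i2 = 11.377 cm.
m_2 = -(11.377)/(7.444) = -1.5283.
The system's lateral magnification is m_1 m_2 = (-1.1111)(-1.5283) = 1.6981.

1.70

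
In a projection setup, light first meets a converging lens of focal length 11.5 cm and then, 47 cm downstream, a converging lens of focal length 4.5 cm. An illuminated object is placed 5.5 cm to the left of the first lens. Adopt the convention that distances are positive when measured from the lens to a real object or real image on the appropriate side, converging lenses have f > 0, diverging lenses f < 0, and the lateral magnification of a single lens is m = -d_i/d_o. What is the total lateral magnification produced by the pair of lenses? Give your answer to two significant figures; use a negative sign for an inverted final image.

Applying the thin-lens equation to the first lens, 1/11.5 = 1/5.5 + 1/d_i1, which gives d_i1 = -10.542 cm.
Its lateral magnification is m_1 = -d_i1/d_o1 = -(-10.542)/5.5 = 1.9167.
With d_i1 < 0 the first image is virtual and lies on the object side; the object distance for lens 2 is d_o2 = 47 - (-10.542) = 57.542 cm.
Applying the thin-lens equation again with f_2 = 4.5 cm and d_o2 = 57.542 cm gives d_i2 = 4.882 cm.
m_2 = -(4.882)/(57.542) = -0.0848.
Total m = m_1 x m_2 = (1.9167)(-0.0848) = -0.1626.

-0.16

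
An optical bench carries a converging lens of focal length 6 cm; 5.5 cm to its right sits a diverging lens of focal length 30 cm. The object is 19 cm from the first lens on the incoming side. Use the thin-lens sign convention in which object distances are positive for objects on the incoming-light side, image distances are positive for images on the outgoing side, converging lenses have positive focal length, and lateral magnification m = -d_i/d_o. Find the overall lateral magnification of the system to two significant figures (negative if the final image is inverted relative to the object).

-0.52

First lens: d_i1 = 1/(1/6 - 1/19) = 8.769 cm.
m_1 = -(8.769)/19 = -0.4615.
Since 8.769 cm > 5.5 cm, the first image lies past the second lens and serves as a virtual object: d_o2 = L - d_i1 = -3.269 cm.
Second lens: d_i2 = 1/(1/(-30) - 1/(-3.269)) = 3.669 cm.
m_2 = -(3.669)/(-3.269) = 1.1223.
The system's lateral magnification is m_1 m_2 = (-0.4615)(1.1223) = -0.5180.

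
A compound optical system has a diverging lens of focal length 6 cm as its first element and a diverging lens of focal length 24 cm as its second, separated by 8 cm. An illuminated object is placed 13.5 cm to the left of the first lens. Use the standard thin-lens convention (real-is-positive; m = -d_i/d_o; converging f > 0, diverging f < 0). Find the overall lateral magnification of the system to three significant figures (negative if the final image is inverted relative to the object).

0.204

Applying the thin-lens equation to the first lens, 1/(-6) = 1/13.5 + 1/d_i1, which gives d_i1 = -4.154 cm.
Its lateral magnification is m_1 = -d_i1/d_o1 = -(-4.154)/13.5 = 0.3077.
The intermediate image is virtual, 4.154 cm to the left of lens 1, so d_o2 = L - d_i1 = 8 - (-4.154) = 12.154 cm.
Applying the thin-lens equation again with f_2 = -24 cm and d_o2 = 12.154 cm gives d_i2 = -8.068 cm.
m_2 = -(-8.068)/(12.154) = 0.6638.
Overall magnification: m = m_1 m_2 = 0.2043.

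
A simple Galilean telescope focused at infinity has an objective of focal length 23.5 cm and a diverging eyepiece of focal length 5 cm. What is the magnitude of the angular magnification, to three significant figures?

4.70

|M| = f_obj/|f_eye| = 23.5/5 = 4.700.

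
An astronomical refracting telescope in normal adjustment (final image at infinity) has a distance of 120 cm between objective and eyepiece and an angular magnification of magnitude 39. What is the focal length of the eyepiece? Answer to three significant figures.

3.00 cm

In normal adjustment the tube length equals f_obj + f_eye and |M| = f_obj/f_eye.
So f_obj = 39 f_eye and 39 f_eye + f_eye = 120 cm, giving f_eye = 120/40 = 3.000 cm and f_obj = 117.000 cm.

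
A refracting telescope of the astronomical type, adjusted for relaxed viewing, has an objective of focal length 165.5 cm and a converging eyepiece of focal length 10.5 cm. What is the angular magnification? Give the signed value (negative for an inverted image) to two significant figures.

M = -f_obj/f_eye = -165.5/(10.5) = -15.762.

-16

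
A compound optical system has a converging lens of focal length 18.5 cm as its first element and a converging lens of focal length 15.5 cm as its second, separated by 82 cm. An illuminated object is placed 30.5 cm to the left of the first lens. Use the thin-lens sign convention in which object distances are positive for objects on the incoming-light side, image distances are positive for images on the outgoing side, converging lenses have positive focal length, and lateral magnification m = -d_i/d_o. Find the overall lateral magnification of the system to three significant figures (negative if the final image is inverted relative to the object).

1.23

Applying the thin-lens equation to the first lens, 1/18.5 = 1/30.5 + 1/d_i1, which gives d_i1 = 47.021 cm.
Its lateral magnification is m_1 = -d_i1/d_o1 = -(47.021)/30.5 = -1.5417.
The intermediate image is 47.021 cm to the right of lens 1, so d_o2 = L - d_i1 = 82 - 47.021 = 34.979 cm.
Applying the thin-lens equation again with f_2 = 15.5 cm and d_o2 = 34.979 cm gives d_i2 = 27.834 cm.
m_2 = -(27.834)/(34.979) = -0.7957.
Total m = m_1 x m_2 = (-1.5417)(-0.7957) = 1.2267.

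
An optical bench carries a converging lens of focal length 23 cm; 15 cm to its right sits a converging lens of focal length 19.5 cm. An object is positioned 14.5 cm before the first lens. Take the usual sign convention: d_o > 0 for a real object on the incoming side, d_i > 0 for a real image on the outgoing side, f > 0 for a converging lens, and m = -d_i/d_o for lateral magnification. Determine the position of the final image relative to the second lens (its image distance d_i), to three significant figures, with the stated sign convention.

30.4 cm

Applying the thin-lens equation to the first lens, 1/23 = 1/14.5 + 1/d_i1, which gives d_i1 = -39.235 cm.
With d_i1 < 0 the first image is virtual and lies on the object side; the object distance for lens 2 is d_o2 = 15 - (-39.235) = 54.235 cm.
Applying the thin-lens equation again with f_2 = 19.5 cm and d_o2 = 54.235 cm gives d_i2 = 30.447 cm.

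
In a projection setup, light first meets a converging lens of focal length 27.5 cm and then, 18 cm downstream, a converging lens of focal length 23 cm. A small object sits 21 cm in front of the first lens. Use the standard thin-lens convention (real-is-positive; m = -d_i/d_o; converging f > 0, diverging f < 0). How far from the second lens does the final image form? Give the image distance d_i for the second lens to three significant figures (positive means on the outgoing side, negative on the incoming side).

Applying the thin-lens equation to the first lens, 1/27.5 = 1/21 + 1/d_i1, which gives d_i1 = -88.846 cm.
With d_i1 < 0 the first image is virtual and lies on the object side; the object distance for lens 2 is d_o2 = 18 - (-88.846) = 106.846 cm.
Applying the thin-lens equation again with f_2 = 23 cm and d_o2 = 106.846 cm gives d_i2 = 29.309 cm.

29.3 cm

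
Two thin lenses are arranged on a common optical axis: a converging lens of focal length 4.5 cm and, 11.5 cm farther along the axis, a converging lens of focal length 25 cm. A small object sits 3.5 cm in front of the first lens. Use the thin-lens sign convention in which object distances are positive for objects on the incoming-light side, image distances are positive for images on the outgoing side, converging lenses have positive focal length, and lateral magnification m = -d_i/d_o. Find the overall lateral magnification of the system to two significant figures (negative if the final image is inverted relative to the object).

-50

Applying the thin-lens equation to the first lens, 1/4.5 = 1/3.5 + 1/d_i1, which gives d_i1 = -15.750 cm.
Its lateral magnification is m_1 = -d_i1/d_o1 = -(-15.750)/3.5 = 4.5000.
The intermediate image is virtual, 15.750 cm to the left of lens 1, so d_o2 = L - d_i1 = 11.5 - (-15.750) = 27.250 cm.
Applying the thin-lens equation again with f_2 = 25 cm and d_o2 = 27.250 cm gives d_i2 = 302.778 cm.
m_2 = -(302.778)/(27.250) = -11.1111.
The system's lateral magnification is m_1 m_2 = (4.5000)(-11.1111) = -50.0000.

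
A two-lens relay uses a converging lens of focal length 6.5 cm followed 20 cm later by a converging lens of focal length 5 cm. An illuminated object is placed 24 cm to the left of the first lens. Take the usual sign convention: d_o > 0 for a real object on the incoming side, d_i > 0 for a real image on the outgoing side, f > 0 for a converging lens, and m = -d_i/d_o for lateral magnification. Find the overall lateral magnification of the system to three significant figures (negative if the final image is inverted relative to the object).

First lens: d_i1 = 1/(1/6.5 - 1/24) = 8.914 cm.
m_1 = -(8.914)/24 = -0.3714.
That image sits 11.086 cm in front of the second lens, so d_o2 = 11.086 cm.
Second lens: d_i2 = 1/(1/5 - 1/(11.086)) = 9.108 cm.
m_2 = -(9.108)/(11.086) = -0.8216.
The system's lateral magnification is m_1 m_2 = (-0.3714)(-0.8216) = 0.3052.

0.305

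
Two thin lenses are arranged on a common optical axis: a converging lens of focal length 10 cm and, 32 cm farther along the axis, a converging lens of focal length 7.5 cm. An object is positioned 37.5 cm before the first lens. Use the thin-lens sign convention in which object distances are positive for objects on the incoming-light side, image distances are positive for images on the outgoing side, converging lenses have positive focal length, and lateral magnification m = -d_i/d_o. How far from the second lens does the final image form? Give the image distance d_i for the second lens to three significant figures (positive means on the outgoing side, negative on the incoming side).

Lens 1: 1/d_i1 = 1/f_1 - 1/d_o1 = 1/10 - 1/37.5 = 0.07333 cm^-1, so d_i1 = 13.636 cm.
That image sits 18.364 cm in front of the second lens, so d_o2 = 18.364 cm.
Lens 2: 1/d_i2 = 1/f_2 - 1/d_o2 = 1/7.5 - 1/(18.364) = 0.07888 cm^-1, so d_i2 = 12.678 cm.

12.7 cm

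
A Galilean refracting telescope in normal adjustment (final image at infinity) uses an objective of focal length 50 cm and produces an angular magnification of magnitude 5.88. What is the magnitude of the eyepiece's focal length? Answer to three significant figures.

8.50 cm

|M| = f_obj/|f_eye|, so |f_eye| = f_obj/|M| = 50/5.88 = 8.503 cm.
(The eyepiece is diverging, so its signed focal length is -8.503 cm.)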